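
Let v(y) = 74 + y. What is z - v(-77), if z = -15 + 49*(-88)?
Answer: -4324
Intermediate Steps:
z = -4327 (z = -15 - 4312 = -4327)
z - v(-77) = -4327 - (74 - 77) = -4327 - 1*(-3) = -4327 + 3 = -4324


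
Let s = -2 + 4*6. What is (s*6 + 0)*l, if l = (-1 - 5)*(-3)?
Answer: 2376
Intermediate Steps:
s = 22 (s = -2 + 24 = 22)
l = 18 (l = -6*(-3) = 18)
(s*6 + 0)*l = (22*6 + 0)*18 = (132 + 0)*18 = 132*18 = 2376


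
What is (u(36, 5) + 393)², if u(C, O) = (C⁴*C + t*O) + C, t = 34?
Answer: 3656230878900625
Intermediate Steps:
u(C, O) = C + C⁵ + 34*O (u(C, O) = (C⁴*C + 34*O) + C = (C⁵ + 34*O) + C = C + C⁵ + 34*O)
(u(36, 5) + 393)² = ((36 + 36⁵ + 34*5) + 393)² = ((36 + 60466176 + 170) + 393)² = (60466382 + 393)² = 60466775² = 3656230878900625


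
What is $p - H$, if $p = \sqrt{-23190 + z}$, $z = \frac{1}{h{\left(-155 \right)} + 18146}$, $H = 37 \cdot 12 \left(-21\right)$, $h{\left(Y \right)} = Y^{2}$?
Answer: $9324 + \frac{i \sqrt{41240939216619}}{42171} \approx 9324.0 + 152.28 i$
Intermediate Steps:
$H = -9324$ ($H = 444 \left(-21\right) = -9324$)
$z = \frac{1}{42171}$ ($z = \frac{1}{\left(-155\right)^{2} + 18146} = \frac{1}{24025 + 18146} = \frac{1}{42171} \approx 2.3713 \cdot 10^{-5}$)
$p = \frac{i \sqrt{41240939216619}}{42171}$ ($p = \sqrt{-23190 + \frac{1}{42171}} = \sqrt{- \frac{977945489}{42171}} = \frac{i \sqrt{41240939216619}}{42171} \approx 152.28 i$)
$p - H = \frac{i \sqrt{41240939216619}}{42171} - -9324 = \frac{i \sqrt{41240939216619}}{42171} + 9324 = 9324 + \frac{i \sqrt{41240939216619}}{42171}$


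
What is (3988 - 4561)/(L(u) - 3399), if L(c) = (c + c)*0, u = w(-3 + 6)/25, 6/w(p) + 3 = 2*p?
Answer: 191/1133 ≈ 0.16858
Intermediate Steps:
w(p) = 6/(-3 + 2*p)
u = 2/25 (u = (6/(-3 + 2*(-3 + 6)))/25 = (6/(-3 + 2*3))*(1/25) = (6/(-3 + 6))*(1/25) = (6/3)*(1/25) = (6*(⅓))*(1/25) = 2*(1/25) = 2/25 ≈ 0.080000)
L(c) = 0 (L(c) = (2*c)*0 = 0)
(3988 - 4561)/(L(u) - 3399) = (3988 - 4561)/(0 - 3399) = -573/(-3399) = -573*(-1/3399) = 191/1133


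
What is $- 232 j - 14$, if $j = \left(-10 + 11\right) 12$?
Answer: $-2798$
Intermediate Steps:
$j = 12$ ($j = 1 \cdot 12 = 12$)
$- 232 j - 14 = \left(-232\right) 12 - 14 = -2784 - 14 = -2798$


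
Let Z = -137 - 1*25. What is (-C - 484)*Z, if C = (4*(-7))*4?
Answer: 60264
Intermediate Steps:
Z = -162 (Z = -137 - 25 = -162)
C = -112 (C = -28*4 = -112)
(-C - 484)*Z = (-1*(-112) - 484)*(-162) = (112 - 484)*(-162) = -372*(-162) = 60264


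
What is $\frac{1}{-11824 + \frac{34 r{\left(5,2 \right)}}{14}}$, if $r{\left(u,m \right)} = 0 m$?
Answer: $- \frac{1}{11824} \approx -8.4574 \cdot 10^{-5}$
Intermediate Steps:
$r{\left(u,m \right)} = 0$
$\frac{1}{-11824 + \frac{34 r{\left(5,2 \right)}}{14}} = \frac{1}{-11824 + \frac{34 \cdot 0}{14}} = \frac{1}{-11824 + 0 \cdot \frac{1}{14}} = \frac{1}{-11824 + 0} = \frac{1}{-11824} = - \frac{1}{11824}$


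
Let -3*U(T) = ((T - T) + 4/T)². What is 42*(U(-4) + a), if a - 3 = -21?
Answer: -770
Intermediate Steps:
a = -18 (a = 3 - 21 = -18)
U(T) = -16/(3*T²) (U(T) = -((T - T) + 4/T)²/3 = -(0 + 4/T)²/3 = -16/T²/3 = -16/(3*T²))
42*(U(-4) + a) = 42*(-16/3/(-4)² - 18) = 42*(-16/3*1/16 - 18) = 42*(-⅓ - 18) = 42*(-55/3) = -770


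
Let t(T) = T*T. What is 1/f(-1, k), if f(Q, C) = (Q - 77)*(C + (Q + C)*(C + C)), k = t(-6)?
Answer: -1/199368 ≈ -5.0158e-6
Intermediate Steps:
t(T) = T²
k = 36 (k = (-6)² = 36)
f(Q, C) = (-77 + Q)*(C + 2*C*(C + Q)) (f(Q, C) = (-77 + Q)*(C + (C + Q)*(2*C)) = (-77 + Q)*(C + 2*C*(C + Q)))
1/f(-1, k) = 1/(36*(-77 - 154*36 - 153*(-1) + 2*(-1)² + 2*36*(-1))) = 1/(36*(-77 - 5544 + 153 + 2*1 - 72)) = 1/(36*(-77 - 5544 + 153 + 2 - 72)) = 1/(36*(-5538)) = 1/(-199368) = -1/199368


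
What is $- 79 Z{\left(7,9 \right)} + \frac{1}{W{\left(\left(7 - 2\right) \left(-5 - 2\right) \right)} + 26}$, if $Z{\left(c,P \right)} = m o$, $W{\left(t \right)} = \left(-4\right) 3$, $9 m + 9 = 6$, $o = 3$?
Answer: $\frac{1107}{14} \approx 79.071$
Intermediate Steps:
$m = - \frac{1}{3}$ ($m = -1 + \frac{1}{9} \cdot 6 = -1 + \frac{2}{3} = - \frac{1}{3} \approx -0.33333$)
$W{\left(t \right)} = -12$
$Z{\left(c,P \right)} = -1$ ($Z{\left(c,P \right)} = \left(- \frac{1}{3}\right) 3 = -1$)
$- 79 Z{\left(7,9 \right)} + \frac{1}{W{\left(\left(7 - 2\right) \left(-5 - 2\right) \right)} + 26} = \left(-79\right) \left(-1\right) + \frac{1}{-12 + 26} = 79 + \frac{1}{14} = \frac{1107}{14}$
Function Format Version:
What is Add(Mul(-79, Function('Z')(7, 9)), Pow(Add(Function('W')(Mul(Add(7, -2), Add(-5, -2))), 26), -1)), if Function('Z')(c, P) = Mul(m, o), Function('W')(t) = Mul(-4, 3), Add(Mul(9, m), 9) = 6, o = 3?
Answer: Rational(1107, 14) ≈ 79.071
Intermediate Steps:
m = Rational(-1, 3) (m = Add(-1, Mul(Rational(1, 9), 6)) = Add(-1, Rational(2, 3)) = Rational(-1, 3) ≈ -0.33333)
Function('W')(t) = -12
Function('Z')(c, P) = -1 (Function('Z')(c, P) = Mul(Rational(-1, 3), 3) = -1)
Add(Mul(-79, Function('Z')(7, 9)), Pow(Add(Function('W')(Mul(Add(7, -2), Add(-5, -2))), 26), -1)) = Add(Mul(-79, -1), Pow(Add(-12, 26), -1)) = Add(79, Pow(14, -1)) = Add(79, Rational(1, 14)) = Rational(1107, 14)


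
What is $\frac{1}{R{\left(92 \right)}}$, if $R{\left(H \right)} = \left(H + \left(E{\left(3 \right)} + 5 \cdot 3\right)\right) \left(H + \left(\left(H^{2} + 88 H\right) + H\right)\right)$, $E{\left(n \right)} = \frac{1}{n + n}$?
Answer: $\frac{3}{5383196} \approx 5.5729 \cdot 10^{-7}$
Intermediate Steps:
$E{\left(n \right)} = \frac{1}{2 n}$
$R{\left(H \right)} = \left(\frac{91}{6} + H\right) \left(H^{2} + 90 H\right)$ ($R{\left(H \right)} = \left(H + \left(\frac{1}{2 \cdot 3} + 5 \cdot 3\right)\right) \left(H + \left(\left(H^{2} + 88 H\right) + H\right)\right) = \left(H + \left(\frac{1}{2} \cdot \frac{1}{3} + 15\right)\right) \left(H + \left(H^{2} + 89 H\right)\right) = \left(H + \left(\frac{1}{6} + 15\right)\right) \left(H^{2} + 90 H\right) = \left(H + \frac{91}{6}\right) \left(H^{2} + 90 H\right) = \left(\frac{91}{6} + H\right) \left(H^{2} + 90 H\right)$)
$\frac{1}{R{\left(92 \right)}} = \frac{1}{\frac{1}{6} \cdot 92 \left(8190 + 6 \cdot 92^{2} + 631 \cdot 92\right)} = \frac{1}{\frac{1}{6} \cdot 92 \left(8190 + 6 \cdot 8464 + 58052\right)} = \frac{1}{\frac{1}{6} \cdot 92 \left(8190 + 50784 + 58052\right)} = \frac{1}{\frac{1}{6} \cdot 92 \cdot 117026} = \frac{1}{\frac{5383196}{3}} = \frac{3}{5383196}$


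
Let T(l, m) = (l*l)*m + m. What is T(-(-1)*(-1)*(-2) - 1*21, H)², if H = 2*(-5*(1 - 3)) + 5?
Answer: 81902500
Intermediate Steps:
H = 25 (H = 2*(-5*(-2)) + 5 = 2*10 + 5 = 20 + 5 = 25)
T(l, m) = m + m*l² (T(l, m) = l²*m + m = m*l² + m = m + m*l²)
T(-(-1)*(-1)*(-2) - 1*21, H)² = (25*(1 + (-(-1)*(-1)*(-2) - 1*21)²))² = (25*(1 + (-1*1*(-2) - 21)²))² = (25*(1 + (-1*(-2) - 21)²))² = (25*(1 + (2 - 21)²))² = (25*(1 + (-19)²))² = (25*(1 + 361))² = (25*362)² = 9050² = 81902500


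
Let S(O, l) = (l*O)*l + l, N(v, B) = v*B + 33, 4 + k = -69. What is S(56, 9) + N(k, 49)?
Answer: 1001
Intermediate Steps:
k = -73 (k = -4 - 69 = -73)
N(v, B) = 33 + B*v (N(v, B) = B*v + 33 = 33 + B*v)
S(O, l) = l + O*l² (S(O, l) = (O*l)*l + l = O*l² + l = l + O*l²)
S(56, 9) + N(k, 49) = 9*(1 + 56*9) + (33 + 49*(-73)) = 9*(1 + 504) + (33 - 3577) = 9*505 - 3544 = 4545 - 3544 = 1001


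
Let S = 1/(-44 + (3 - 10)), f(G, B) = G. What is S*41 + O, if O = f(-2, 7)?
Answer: -143/51 ≈ -2.8039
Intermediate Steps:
S = -1/51 (S = 1/(-44 - 7) = 1/(-51) = -1/51 ≈ -0.019608)
O = -2
S*41 + O = -1/51*41 - 2 = -41/51 - 2 = -143/51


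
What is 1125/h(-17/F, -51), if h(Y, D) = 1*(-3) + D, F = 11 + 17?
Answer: -125/6 ≈ -20.833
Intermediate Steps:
F = 28
h(Y, D) = -3 + D
1125/h(-17/F, -51) = 1125/(-3 - 51) = 1125/(-54) = 1125*(-1/54) = -125/6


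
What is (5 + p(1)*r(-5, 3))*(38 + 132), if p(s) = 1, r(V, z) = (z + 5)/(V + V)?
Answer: 714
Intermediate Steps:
r(V, z) = (5 + z)/(2*V) (r(V, z) = (5 + z)/((2*V)) = (5 + z)*(1/(2*V)) = (5 + z)/(2*V))
(5 + p(1)*r(-5, 3))*(38 + 132) = (5 + 1*((½)*(5 + 3)/(-5)))*(38 + 132) = (5 + 1*((½)*(-⅕)*8))*170 = (5 + 1*(-⅘))*170 = (5 - ⅘)*170 = (21/5)*170 = 714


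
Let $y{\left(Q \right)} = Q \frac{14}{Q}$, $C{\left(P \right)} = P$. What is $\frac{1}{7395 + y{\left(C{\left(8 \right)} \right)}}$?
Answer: $\frac{1}{7409} \approx 0.00013497$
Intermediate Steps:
$y{\left(Q \right)} = 14$
$\frac{1}{7395 + y{\left(C{\left(8 \right)} \right)}} = \frac{1}{7395 + 14} = \frac{1}{7409}$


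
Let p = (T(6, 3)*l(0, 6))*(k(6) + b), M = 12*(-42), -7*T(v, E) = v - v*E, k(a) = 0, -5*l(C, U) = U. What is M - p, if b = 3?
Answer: -17424/35 ≈ -497.83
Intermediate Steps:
l(C, U) = -U/5
T(v, E) = -v/7 + E*v/7 (T(v, E) = -(v - v*E)/7 = -(v - E*v)/7 = -v/7 + E*v/7)
M = -504
p = -216/35 (p = (((1/7)*6*(-1 + 3))*(-1/5*6))*(0 + 3) = (((1/7)*6*2)*(-6/5))*3 = ((12/7)*(-6/5))*3 = -72/35*3 = -216/35 ≈ -6.1714)
M - p = -504 - 1*(-216/35) = -504 + 216/35 = -17424/35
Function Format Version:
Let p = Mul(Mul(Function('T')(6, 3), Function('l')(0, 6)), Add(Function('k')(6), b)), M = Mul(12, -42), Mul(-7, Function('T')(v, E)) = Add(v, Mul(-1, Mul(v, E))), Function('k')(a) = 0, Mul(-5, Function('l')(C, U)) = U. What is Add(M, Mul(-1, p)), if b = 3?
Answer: Rational(-17424, 35) ≈ -497.83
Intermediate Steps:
Function('l')(C, U) = Mul(Rational(-1, 5), U)
Function('T')(v, E) = Add(Mul(Rational(-1, 7), v), Mul(Rational(1, 7), E, v)) (Function('T')(v, E) = Mul(Rational(-1, 7), Add(v, Mul(-1, Mul(v, E)))) = Mul(Rational(-1, 7), Add(v, Mul(-1, Mul(E, v)))) = Mul(Rational(-1, 7), Add(v, Mul(-1, E, v))) = Add(Mul(Rational(-1, 7), v), Mul(Rational(1, 7), E, v)))
M = -504
p = Rational(-216, 35) (p = Mul(Mul(Mul(Rational(1, 7), 6, Add(-1, 3)), Mul(Rational(-1, 5), 6)), Add(0, 3)) = Mul(Mul(Mul(Rational(1, 7), 6, 2), Rational(-6, 5)), 3) = Mul(Mul(Rational(12, 7), Rational(-6, 5)), 3) = Mul(Rational(-72, 35), 3) = Rational(-216, 35) ≈ -6.1714)
Add(M, Mul(-1, p)) = Add(-504, Mul(-1, Rational(-216, 35))) = Add(-504, Rational(216, 35)) = Rational(-17424, 35)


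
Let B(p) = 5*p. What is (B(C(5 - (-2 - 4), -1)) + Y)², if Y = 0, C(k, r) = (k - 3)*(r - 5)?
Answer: 57600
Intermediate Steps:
C(k, r) = (-5 + r)*(-3 + k) (C(k, r) = (-3 + k)*(-5 + r) = (-5 + r)*(-3 + k))
(B(C(5 - (-2 - 4), -1)) + Y)² = (5*(15 - 5*(5 - (-2 - 4)) - 3*(-1) + (5 - (-2 - 4))*(-1)) + 0)² = (5*(15 - 5*(5 - 1*(-6)) + 3 + (5 - 1*(-6))*(-1)) + 0)² = (5*(15 - 5*(5 + 6) + 3 + (5 + 6)*(-1)) + 0)² = (5*(15 - 5*11 + 3 + 11*(-1)) + 0)² = (5*(15 - 55 + 3 - 11) + 0)² = (5*(-48) + 0)² = (-240 + 0)² = (-240)² = 57600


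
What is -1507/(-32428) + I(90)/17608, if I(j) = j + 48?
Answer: 176195/3244274 ≈ 0.054310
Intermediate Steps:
I(j) = 48 + j
-1507/(-32428) + I(90)/17608 = -1507/(-32428) + (48 + 90)/17608 = -1507*(-1/32428) + 138*(1/17608) = 137/2948 + 69/8804 = 176195/3244274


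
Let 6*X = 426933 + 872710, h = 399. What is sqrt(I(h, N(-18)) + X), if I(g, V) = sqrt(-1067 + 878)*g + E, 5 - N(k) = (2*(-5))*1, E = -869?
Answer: sqrt(7766574 + 43092*I*sqrt(21))/6 ≈ 464.51 + 5.9044*I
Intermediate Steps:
N(k) = 15 (N(k) = 5 - 2*(-5) = 5 - (-10) = 5 - 1*(-10) = 5 + 10 = 15)
I(g, V) = -869 + 3*I*g*sqrt(21) (I(g, V) = sqrt(-1067 + 878)*g - 869 = sqrt(-189)*g - 869 = (3*I*sqrt(21))*g - 869 = 3*I*g*sqrt(21) - 869 = -869 + 3*I*g*sqrt(21))
X = 1299643/6 (X = (426933 + 872710)/6 = (1/6)*1299643 = 1299643/6 ≈ 2.1661e+5)
sqrt(I(h, N(-18)) + X) = sqrt((-869 + 3*I*399*sqrt(21)) + 1299643/6) = sqrt((-869 + 1197*I*sqrt(21)) + 1299643/6) = sqrt(1294429/6 + 1197*I*sqrt(21))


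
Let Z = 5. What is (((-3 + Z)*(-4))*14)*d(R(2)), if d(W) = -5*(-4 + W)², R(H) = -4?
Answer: 35840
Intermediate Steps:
(((-3 + Z)*(-4))*14)*d(R(2)) = (((-3 + 5)*(-4))*14)*(-5*(-4 - 4)²) = ((2*(-4))*14)*(-5*(-8)²) = (-8*14)*(-5*64) = -112*(-320) = 35840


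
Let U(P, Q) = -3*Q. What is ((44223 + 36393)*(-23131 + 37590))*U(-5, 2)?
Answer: -6993760464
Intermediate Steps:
((44223 + 36393)*(-23131 + 37590))*U(-5, 2) = ((44223 + 36393)*(-23131 + 37590))*(-3*2) = (80616*14459)*(-6) = 1165626744*(-6) = -6993760464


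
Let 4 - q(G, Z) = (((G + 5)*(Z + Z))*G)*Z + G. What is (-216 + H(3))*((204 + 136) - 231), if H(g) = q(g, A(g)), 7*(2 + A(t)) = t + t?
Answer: -1483163/49 ≈ -30269.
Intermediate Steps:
A(t) = -2 + 2*t/7 (A(t) = -2 + (t + t)/7 = -2 + (2*t)/7 = -2 + 2*t/7)
q(G, Z) = 4 - G - 2*G*Z²*(5 + G) (q(G, Z) = 4 - ((((G + 5)*(Z + Z))*G)*Z + G) = 4 - ((((5 + G)*(2*Z))*G)*Z + G) = 4 - (((2*Z*(5 + G))*G)*Z + G) = 4 - ((2*G*Z*(5 + G))*Z + G) = 4 - (2*G*Z²*(5 + G) + G) = 4 - (G + 2*G*Z²*(5 + G)) = 4 + (-G - 2*G*Z²*(5 + G)) = 4 - G - 2*G*Z²*(5 + G))
H(g) = 4 - g - 10*g*(-2 + 2*g/7)² - 2*g²*(-2 + 2*g/7)²
(-216 + H(3))*((204 + 136) - 231) = (-216 + (4 - 41*3 - 8/49*3⁴ + (24/7)*3² + (72/49)*3³))*((204 + 136) - 231) = (-216 + (4 - 123 - 8/49*81 + (24/7)*9 + (72/49)*27))*(340 - 231) = (-216 + (4 - 123 - 648/49 + 216/7 + 1944/49))*109 = (-216 - 3023/49)*109 = -13607/49*109 = -1483163/49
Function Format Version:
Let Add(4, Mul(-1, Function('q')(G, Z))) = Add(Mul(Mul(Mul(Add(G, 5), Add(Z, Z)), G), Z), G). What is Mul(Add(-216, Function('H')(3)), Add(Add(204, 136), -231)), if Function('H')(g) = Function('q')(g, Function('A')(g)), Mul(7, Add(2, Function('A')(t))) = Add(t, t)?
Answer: Rational(-1483163, 49) ≈ -30269.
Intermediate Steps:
Function('A')(t) = Add(-2, Mul(Rational(2, 7), t)) (Function('A')(t) = Add(-2, Mul(Rational(1, 7), Add(t, t))) = Add(-2, Mul(Rational(1, 7), Mul(2, t))) = Add(-2, Mul(Rational(2, 7), t)))
Function('q')(G, Z) = Add(4, Mul(-1, G), Mul(-2, G, Pow(Z, 2), Add(5, G))) (Function('q')(G, Z) = Add(4, Mul(-1, Add(Mul(Mul(Mul(Add(G, 5), Add(Z, Z)), G), Z), G))) = Add(4, Mul(-1, Add(Mul(Mul(Mul(Add(5, G), Mul(2, Z)), G), Z), G))) = Add(4, Mul(-1, Add(Mul(Mul(Mul(2, Z, Add(5, G)), G), Z), G))) = Add(4, Mul(-1, Add(Mul(Mul(2, G, Z, Add(5, G)), Z), G))) = Add(4, Mul(-1, Add(Mul(2, G, Pow(Z, 2), Add(5, G)), G))) = Add(4, Mul(-1, Add(G, Mul(2, G, Pow(Z, 2), Add(5, G))))) = Add(4, Add(Mul(-1, G), Mul(-2, G, Pow(Z, 2), Add(5, G)))) = Add(4, Mul(-1, G), Mul(-2, G, Pow(Z, 2), Add(5, G))))
Function('H')(g) = Add(4, Mul(-1, g), Mul(-10, g, Pow(Add(-2, Mul(Rational(2, 7), g)), 2)), Mul(-2, Pow(g, 2), Pow(Add(-2, Mul(Rational(2, 7), g)), 2)))
Mul(Add(-216, Function('H')(3)), Add(Add(204, 136), -231)) = Mul(Add(-216, Add(4, Mul(-41, 3), Mul(Rational(-8, 49), Pow(3, 4)), Mul(Rational(24, 7), Pow(3, 2)), Mul(Rational(72, 49), Pow(3, 3)))), Add(Add(204, 136), -231)) = Mul(Add(-216, Add(4, -123, Mul(Rational(-8, 49), 81), Mul(Rational(24, 7), 9), Mul(Rational(72, 49), 27))), Add(340, -231)) = Mul(Add(-216, Add(4, -123, Rational(-648, 49), Rational(216, 7), Rational(1944, 49))), 109) = Mul(Add(-216, Rational(-3023, 49)), 109) = Mul(Rational(-13607, 49), 109) = Rational(-1483163, 49)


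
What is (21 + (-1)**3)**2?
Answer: 400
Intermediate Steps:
(21 + (-1)**3)**2 = (21 - 1)**2 = 20**2 = 400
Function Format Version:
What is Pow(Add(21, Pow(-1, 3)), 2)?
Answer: 400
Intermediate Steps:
Pow(Add(21, Pow(-1, 3)), 2) = Pow(Add(21, -1), 2) = Pow(20, 2) = 400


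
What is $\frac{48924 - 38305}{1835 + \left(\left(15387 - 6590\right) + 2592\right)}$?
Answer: $\frac{10619}{13224} \approx 0.80301$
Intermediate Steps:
$\frac{48924 - 38305}{1835 + \left(\left(15387 - 6590\right) + 2592\right)} = \frac{10619}{1835 + \left(\left(15387 - 6590\right) + 2592\right)} = \frac{10619}{1835 + \left(8797 + 2592\right)} = \frac{10619}{1835 + 11389} = \frac{10619}{13224}$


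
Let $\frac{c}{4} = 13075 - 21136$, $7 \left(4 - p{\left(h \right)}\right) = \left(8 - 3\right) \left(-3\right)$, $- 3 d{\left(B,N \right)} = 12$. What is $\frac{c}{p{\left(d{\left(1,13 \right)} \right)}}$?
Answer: $- \frac{225708}{43} \approx -5249.0$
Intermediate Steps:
$d{\left(B,N \right)} = -4$ ($d{\left(B,N \right)} = \left(- \frac{1}{3}\right) 12 = -4$)
$p{\left(h \right)} = \frac{43}{7}$ ($p{\left(h \right)} = 4 - \frac{\left(8 - 3\right) \left(-3\right)}{7} = 4 - \frac{5 \left(-3\right)}{7} = 4 - - \frac{15}{7} = 4 + \frac{15}{7} = \frac{43}{7}$)
$c = -32244$ ($c = 4 \left(13075 - 21136\right) = 4 \left(-8061\right) = -32244$)
$\frac{c}{p{\left(d{\left(1,13 \right)} \right)}} = - \frac{32244}{\frac{43}{7}} = \left(-32244\right) \frac{7}{43} = - \frac{225708}{43}$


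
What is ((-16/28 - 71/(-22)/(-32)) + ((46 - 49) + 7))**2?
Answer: 268927201/24285184 ≈ 11.074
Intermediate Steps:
((-16/28 - 71/(-22)/(-32)) + ((46 - 49) + 7))**2 = ((-16*1/28 - 71*(-1/22)*(-1/32)) + (-3 + 7))**2 = ((-4/7 + (71/22)*(-1/32)) + 4)**2 = ((-4/7 - 71/704) + 4)**2 = (-3313/4928 + 4)**2 = (16399/4928)**2 = 268927201/24285184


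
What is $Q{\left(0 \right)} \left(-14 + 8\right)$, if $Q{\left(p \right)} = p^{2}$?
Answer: $0$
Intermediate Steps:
$Q{\left(0 \right)} \left(-14 + 8\right) = 0^{2} \left(-14 + 8\right) = 0 \left(-6\right) = 0$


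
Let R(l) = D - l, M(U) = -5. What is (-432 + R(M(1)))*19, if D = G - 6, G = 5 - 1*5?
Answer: -8227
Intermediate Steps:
G = 0 (G = 5 - 5 = 0)
D = -6 (D = 0 - 6 = -6)
R(l) = -6 - l
(-432 + R(M(1)))*19 = (-432 + (-6 - 1*(-5)))*19 = (-432 + (-6 + 5))*19 = (-432 - 1)*19 = -433*19 = -8227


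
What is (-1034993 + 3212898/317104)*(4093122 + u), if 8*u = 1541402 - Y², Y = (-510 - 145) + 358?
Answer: -5611871781552049103/1268416 ≈ -4.4243e+12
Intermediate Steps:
Y = -297 (Y = -655 + 358 = -297)
u = 1453193/8 (u = (1541402 - 1*(-297)²)/8 = (1541402 - 1*88209)/8 = (1541402 - 88209)/8 = (⅛)*1453193 = 1453193/8 ≈ 1.8165e+5)
(-1034993 + 3212898/317104)*(4093122 + u) = (-1034993 + 3212898/317104)*(4093122 + 1453193/8) = (-1034993 + 3212898*(1/317104))*(34198169/8) = (-1034993 + 1606449/158552)*(34198169/8) = -164098603687/158552*34198169/8 = -5611871781552049103/1268416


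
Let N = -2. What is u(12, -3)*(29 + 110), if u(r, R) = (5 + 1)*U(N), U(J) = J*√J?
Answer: -1668*I*√2 ≈ -2358.9*I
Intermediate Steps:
U(J) = J^(3/2)
u(r, R) = -12*I*√2 (u(r, R) = (5 + 1)*(-2)^(3/2) = 6*(-2*I*√2) = -12*I*√2)
u(12, -3)*(29 + 110) = (-12*I*√2)*(29 + 110) = -12*I*√2*139 = -1668*I*√2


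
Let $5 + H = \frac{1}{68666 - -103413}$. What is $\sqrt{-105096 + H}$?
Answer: $\frac{27 i \sqrt{4269087605678}}{172079} \approx 324.19 i$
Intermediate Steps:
$H = - \frac{860394}{172079}$ ($H = -5 + \frac{1}{68666 - -103413} = -5 + \frac{1}{68666 + 103413} = -5 + \frac{1}{172079} = - \frac{860394}{172079} \approx -5.0$)
$\sqrt{-105096 + H} = \sqrt{-105096 - \frac{860394}{172079}} = \sqrt{- \frac{18085674978}{172079}} = \frac{27 i \sqrt{4269087605678}}{172079}$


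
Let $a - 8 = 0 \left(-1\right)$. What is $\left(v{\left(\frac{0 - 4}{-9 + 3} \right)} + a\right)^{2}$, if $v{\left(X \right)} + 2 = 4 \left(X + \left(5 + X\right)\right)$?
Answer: $\frac{8836}{9} \approx 981.78$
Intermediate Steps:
$v{\left(X \right)} = 18 + 8 X$ ($v{\left(X \right)} = -2 + 4 \left(X + \left(5 + X\right)\right) = -2 + 4 \left(5 + 2 X\right) = -2 + \left(20 + 8 X\right) = 18 + 8 X$)
$a = 8$ ($a = 8 + 0 \left(-1\right) = 8 + 0 = 8$)
$\left(v{\left(\frac{0 - 4}{-9 + 3} \right)} + a\right)^{2} = \left(\left(18 + 8 \frac{0 - 4}{-9 + 3}\right) + 8\right)^{2} = \left(\left(18 + 8 \left(- \frac{4}{-6}\right)\right) + 8\right)^{2} = \left(\left(18 + 8 \left(\left(-4\right) \left(- \frac{1}{6}\right)\right)\right) + 8\right)^{2} = \left(\left(18 + 8 \cdot \frac{2}{3}\right) + 8\right)^{2} = \left(\left(18 + \frac{16}{3}\right) + 8\right)^{2} = \left(\frac{70}{3} + 8\right)^{2} = \left(\frac{94}{3}\right)^{2} = \frac{8836}{9}$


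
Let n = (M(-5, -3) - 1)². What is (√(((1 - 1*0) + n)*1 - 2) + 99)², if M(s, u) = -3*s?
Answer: (99 + √195)² ≈ 12761.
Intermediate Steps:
n = 196 (n = (-3*(-5) - 1)² = (15 - 1)² = 14² = 196)
(√(((1 - 1*0) + n)*1 - 2) + 99)² = (√(((1 - 1*0) + 196)*1 - 2) + 99)² = (√(((1 + 0) + 196)*1 - 2) + 99)² = (√((1 + 196)*1 - 2) + 99)² = (√(197*1 - 2) + 99)² = (√(197 - 2) + 99)² = (√195 + 99)² = (99 + √195)²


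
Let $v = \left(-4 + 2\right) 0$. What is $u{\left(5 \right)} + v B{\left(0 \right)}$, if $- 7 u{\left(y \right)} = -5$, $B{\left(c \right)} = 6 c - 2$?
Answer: $\frac{5}{7} \approx 0.71429$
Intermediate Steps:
$B{\left(c \right)} = -2 + 6 c$
$v = 0$ ($v = \left(-2\right) 0 = 0$)
$u{\left(y \right)} = \frac{5}{7}$ ($u{\left(y \right)} = \left(- \frac{1}{7}\right) \left(-5\right) = \frac{5}{7}$)
$u{\left(5 \right)} + v B{\left(0 \right)} = \frac{5}{7} + 0 \left(-2 + 6 \cdot 0\right) = \frac{5}{7} + 0 \left(-2 + 0\right) = \frac{5}{7} + 0 \left(-2\right) = \frac{5}{7} + 0 = \frac{5}{7}$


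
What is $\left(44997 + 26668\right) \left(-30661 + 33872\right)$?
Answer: $230116315$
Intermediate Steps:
$\left(44997 + 26668\right) \left(-30661 + 33872\right) = 71665 \cdot 3211 = 230116315$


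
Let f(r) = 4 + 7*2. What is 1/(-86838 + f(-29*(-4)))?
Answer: -1/86820 ≈ -1.1518e-5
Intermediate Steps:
f(r) = 18 (f(r) = 4 + 14 = 18)
1/(-86838 + f(-29*(-4))) = 1/(-86838 + 18) = 1/(-86820) = -1/86820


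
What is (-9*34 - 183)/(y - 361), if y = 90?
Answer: 489/271 ≈ 1.8044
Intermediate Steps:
(-9*34 - 183)/(y - 361) = (-9*34 - 183)/(90 - 361) = (-306 - 183)/(-271) = -489*(-1/271) = 489/271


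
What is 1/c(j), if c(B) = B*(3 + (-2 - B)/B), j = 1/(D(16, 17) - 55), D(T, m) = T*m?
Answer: -217/432 ≈ -0.50231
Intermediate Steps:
j = 1/217 (j = 1/(16*17 - 55) = 1/(272 - 55) = 1/217 ≈ 0.0046083)
c(B) = B*(3 + (-2 - B)/B)
1/c(j) = 1/(-2 + 2*(1/217)) = 1/(-2 + 2/217) = 1/(-432/217) = -217/432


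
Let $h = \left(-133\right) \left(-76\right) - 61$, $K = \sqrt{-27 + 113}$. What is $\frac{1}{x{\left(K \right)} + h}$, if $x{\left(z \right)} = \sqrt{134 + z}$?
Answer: $\frac{1}{10047 + \sqrt{134 + \sqrt{86}}} \approx 9.9414 \cdot 10^{-5}$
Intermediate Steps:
$K = \sqrt{86} \approx 9.2736$
$h = 10047$ ($h = 10108 - 61 = 10047$)
$\frac{1}{x{\left(K \right)} + h} = \frac{1}{\sqrt{134 + \sqrt{86}} + 10047} = \frac{1}{10047 + \sqrt{134 + \sqrt{86}}}$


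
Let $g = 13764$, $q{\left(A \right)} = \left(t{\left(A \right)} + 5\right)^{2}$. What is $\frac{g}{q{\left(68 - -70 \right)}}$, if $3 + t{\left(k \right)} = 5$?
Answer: $\frac{13764}{49} \approx 280.9$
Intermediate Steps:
$t{\left(k \right)} = 2$ ($t{\left(k \right)} = -3 + 5 = 2$)
$q{\left(A \right)} = 49$ ($q{\left(A \right)} = \left(2 + 5\right)^{2} = 7^{2} = 49$)
$\frac{g}{q{\left(68 - -70 \right)}} = \frac{13764}{49}$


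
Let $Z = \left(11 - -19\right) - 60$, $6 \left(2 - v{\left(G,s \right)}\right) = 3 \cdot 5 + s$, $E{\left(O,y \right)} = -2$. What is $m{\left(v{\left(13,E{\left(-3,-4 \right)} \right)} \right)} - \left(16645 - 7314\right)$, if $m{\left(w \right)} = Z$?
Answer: $-9361$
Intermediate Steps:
$v{\left(G,s \right)} = - \frac{1}{2} - \frac{s}{6}$ ($v{\left(G,s \right)} = 2 - \frac{3 \cdot 5 + s}{6} = 2 - \frac{15 + s}{6} = 2 - \left(\frac{5}{2} + \frac{s}{6}\right) = - \frac{1}{2} - \frac{s}{6}$)
$Z = -30$ ($Z = \left(11 + 19\right) - 60 = 30 - 60 = -30$)
$m{\left(w \right)} = -30$
$m{\left(v{\left(13,E{\left(-3,-4 \right)} \right)} \right)} - \left(16645 - 7314\right) = -30 - \left(16645 - 7314\right) = -30 - 9331 = -9361$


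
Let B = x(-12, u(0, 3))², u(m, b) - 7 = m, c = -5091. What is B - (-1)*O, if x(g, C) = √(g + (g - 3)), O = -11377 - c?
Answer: -6313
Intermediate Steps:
u(m, b) = 7 + m
O = -6286 (O = -11377 - 1*(-5091) = -11377 + 5091 = -6286)
x(g, C) = √(-3 + 2*g) (x(g, C) = √(g + (-3 + g)) = √(-3 + 2*g))
B = -27 (B = (√(-3 + 2*(-12)))² = (√(-3 - 24))² = (√(-27))² = (3*I*√3)² = -27)
B - (-1)*O = -27 - (-1)*(-6286) = -27 - 1*6286 = -27 - 6286 = -6313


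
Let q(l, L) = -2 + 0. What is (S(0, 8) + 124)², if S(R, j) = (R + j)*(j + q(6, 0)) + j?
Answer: 32400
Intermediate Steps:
q(l, L) = -2
S(R, j) = j + (-2 + j)*(R + j) (S(R, j) = (R + j)*(j - 2) + j = (R + j)*(-2 + j) + j = (-2 + j)*(R + j) + j = j + (-2 + j)*(R + j))
(S(0, 8) + 124)² = ((8² - 1*8 - 2*0 + 0*8) + 124)² = ((64 - 8 + 0 + 0) + 124)² = (56 + 124)² = 180² = 32400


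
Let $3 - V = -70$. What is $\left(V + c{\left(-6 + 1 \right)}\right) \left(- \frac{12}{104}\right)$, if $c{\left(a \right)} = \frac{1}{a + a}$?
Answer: $- \frac{2187}{260} \approx -8.4115$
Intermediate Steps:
$c{\left(a \right)} = \frac{1}{2 a}$
$V = 73$ ($V = 3 - -70 = 3 + 70 = 73$)
$\left(V + c{\left(-6 + 1 \right)}\right) \left(- \frac{12}{104}\right) = \left(73 + \frac{1}{2 \left(-6 + 1\right)}\right) \left(- \frac{12}{104}\right) = \left(73 + \frac{1}{2 \left(-5\right)}\right) \left(\left(-12\right) \frac{1}{104}\right) = \left(73 + \frac{1}{2} \left(- \frac{1}{5}\right)\right) \left(- \frac{3}{26}\right) = \left(73 - \frac{1}{10}\right) \left(- \frac{3}{26}\right) = \frac{729}{10} \left(- \frac{3}{26}\right) = - \frac{2187}{260}$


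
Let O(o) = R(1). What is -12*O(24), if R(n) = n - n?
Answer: 0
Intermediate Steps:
R(n) = 0
O(o) = 0
-12*O(24) = -12*0 = 0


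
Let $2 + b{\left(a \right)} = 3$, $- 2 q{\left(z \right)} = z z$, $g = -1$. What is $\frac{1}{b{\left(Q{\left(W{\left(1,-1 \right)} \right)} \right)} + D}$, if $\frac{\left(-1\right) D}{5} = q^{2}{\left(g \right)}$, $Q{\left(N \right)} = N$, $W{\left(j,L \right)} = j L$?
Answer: $-4$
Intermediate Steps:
$W{\left(j,L \right)} = L j$
$q{\left(z \right)} = - \frac{z^{2}}{2}$ ($q{\left(z \right)} = - \frac{z z}{2} = - \frac{z^{2}}{2}$)
$b{\left(a \right)} = 1$ ($b{\left(a \right)} = -2 + 3 = 1$)
$D = - \frac{5}{4}$ ($D = - 5 \left(- \frac{\left(-1\right)^{2}}{2}\right)^{2} = - 5 \left(\left(- \frac{1}{2}\right) 1\right)^{2} = - 5 \left(- \frac{1}{2}\right)^{2} = \left(-5\right) \frac{1}{4} = - \frac{5}{4} \approx -1.25$)
$\frac{1}{b{\left(Q{\left(W{\left(1,-1 \right)} \right)} \right)} + D} = \frac{1}{1 - \frac{5}{4}} = \frac{1}{- \frac{1}{4}} = -4$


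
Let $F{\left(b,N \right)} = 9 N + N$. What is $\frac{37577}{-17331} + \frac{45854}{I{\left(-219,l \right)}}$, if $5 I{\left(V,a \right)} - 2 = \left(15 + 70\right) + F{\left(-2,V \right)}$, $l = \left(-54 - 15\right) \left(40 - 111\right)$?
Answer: $- \frac{8495813}{76409} \approx -111.19$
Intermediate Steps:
$l = 4899$ ($l = \left(-69\right) \left(-71\right) = 4899$)
$F{\left(b,N \right)} = 10 N$
$I{\left(V,a \right)} = \frac{87}{5} + 2 V$ ($I{\left(V,a \right)} = \frac{2}{5} + \frac{\left(15 + 70\right) + 10 V}{5} = \frac{2}{5} + \frac{85 + 10 V}{5} = \frac{2}{5} + \left(17 + 2 V\right) = \frac{87}{5} + 2 V$)
$\frac{37577}{-17331} + \frac{45854}{I{\left(-219,l \right)}} = \frac{37577}{-17331} + \frac{45854}{\frac{87}{5} + 2 \left(-219\right)} = 37577 \left(- \frac{1}{17331}\right) + \frac{45854}{\frac{87}{5} - 438} = - \frac{709}{327} + \frac{45854}{- \frac{2103}{5}} = - \frac{709}{327} + 45854 \left(- \frac{5}{2103}\right) = - \frac{709}{327} - \frac{229270}{2103} = - \frac{8495813}{76409}$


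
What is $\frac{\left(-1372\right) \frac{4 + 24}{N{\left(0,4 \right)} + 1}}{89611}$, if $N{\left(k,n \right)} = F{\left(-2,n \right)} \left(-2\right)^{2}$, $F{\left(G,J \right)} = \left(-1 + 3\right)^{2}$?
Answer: $- \frac{38416}{1523387} \approx -0.025218$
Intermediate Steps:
$F{\left(G,J \right)} = 4$ ($F{\left(G,J \right)} = 2^{2} = 4$)
$N{\left(k,n \right)} = 16$ ($N{\left(k,n \right)} = 4 \left(-2\right)^{2} = 4 \cdot 4 = 16$)
$\frac{\left(-1372\right) \frac{4 + 24}{N{\left(0,4 \right)} + 1}}{89611} = \frac{\left(-1372\right) \frac{4 + 24}{16 + 1}}{89611} = - 1372 \cdot \frac{28}{17} \cdot \frac{1}{89611} = - 1372 \cdot 28 \cdot \frac{1}{17} \cdot \frac{1}{89611} = \left(-1372\right) \frac{28}{17} \cdot \frac{1}{89611} = \left(- \frac{38416}{17}\right) \frac{1}{89611} = - \frac{38416}{1523387}$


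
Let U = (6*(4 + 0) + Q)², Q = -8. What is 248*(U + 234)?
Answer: 121520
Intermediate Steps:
U = 256 (U = (6*(4 + 0) - 8)² = (6*4 - 8)² = (24 - 8)² = 16² = 256)
248*(U + 234) = 248*(256 + 234) = 248*490 = 121520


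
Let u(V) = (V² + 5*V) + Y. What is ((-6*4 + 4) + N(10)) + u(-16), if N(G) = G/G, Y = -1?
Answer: 156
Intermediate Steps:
N(G) = 1
u(V) = -1 + V² + 5*V (u(V) = (V² + 5*V) - 1 = -1 + V² + 5*V)
((-6*4 + 4) + N(10)) + u(-16) = ((-6*4 + 4) + 1) + (-1 + (-16)² + 5*(-16)) = ((-24 + 4) + 1) + (-1 + 256 - 80) = (-20 + 1) + 175 = -19 + 175 = 156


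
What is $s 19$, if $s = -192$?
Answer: $-3648$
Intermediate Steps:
$s 19 = \left(-192\right) 19 = -3648$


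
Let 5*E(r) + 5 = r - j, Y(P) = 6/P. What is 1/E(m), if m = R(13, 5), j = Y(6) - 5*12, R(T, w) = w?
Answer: 5/59 ≈ 0.084746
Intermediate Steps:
j = -59 (j = 6/6 - 5*12 = 6*(1/6) - 60 = 1 - 60 = -59)
m = 5
E(r) = 54/5 + r/5 (E(r) = -1 + (r - 1*(-59))/5 = -1 + (r + 59)/5 = -1 + (59 + r)/5 = -1 + (59/5 + r/5) = 54/5 + r/5)
1/E(m) = 1/(54/5 + (1/5)*5) = 1/(54/5 + 1) = 1/(59/5) = 5/59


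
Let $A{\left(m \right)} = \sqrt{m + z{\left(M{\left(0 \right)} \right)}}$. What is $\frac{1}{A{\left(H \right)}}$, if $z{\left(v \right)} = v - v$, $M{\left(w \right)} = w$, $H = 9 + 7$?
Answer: $\frac{1}{4} \approx 0.25$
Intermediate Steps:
$H = 16$
$z{\left(v \right)} = 0$
$A{\left(m \right)} = \sqrt{m}$ ($A{\left(m \right)} = \sqrt{m + 0} = \sqrt{m}$)
$\frac{1}{A{\left(H \right)}} = \frac{1}{\sqrt{16}} = \frac{1}{4}$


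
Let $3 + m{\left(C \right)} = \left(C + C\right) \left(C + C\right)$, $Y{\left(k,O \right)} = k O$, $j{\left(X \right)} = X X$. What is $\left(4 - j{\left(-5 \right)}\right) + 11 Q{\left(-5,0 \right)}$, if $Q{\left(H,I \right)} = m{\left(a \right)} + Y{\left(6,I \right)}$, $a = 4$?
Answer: $650$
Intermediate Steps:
$j{\left(X \right)} = X^{2}$
$Y{\left(k,O \right)} = O k$
$m{\left(C \right)} = -3 + 4 C^{2}$ ($m{\left(C \right)} = -3 + \left(C + C\right) \left(C + C\right) = -3 + 2 C 2 C = -3 + 4 C^{2}$)
$Q{\left(H,I \right)} = 61 + 6 I$ ($Q{\left(H,I \right)} = \left(-3 + 4 \cdot 4^{2}\right) + I 6 = \left(-3 + 4 \cdot 16\right) + 6 I = \left(-3 + 64\right) + 6 I = 61 + 6 I$)
$\left(4 - j{\left(-5 \right)}\right) + 11 Q{\left(-5,0 \right)} = \left(4 - \left(-5\right)^{2}\right) + 11 \left(61 + 6 \cdot 0\right) = \left(4 - 25\right) + 11 \left(61 + 0\right) = \left(4 - 25\right) + 11 \cdot 61 = -21 + 671 = 650$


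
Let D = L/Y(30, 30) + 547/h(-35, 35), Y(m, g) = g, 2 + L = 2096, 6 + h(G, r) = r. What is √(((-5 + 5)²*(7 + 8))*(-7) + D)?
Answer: 2*√466030/145 ≈ 9.4160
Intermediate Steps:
h(G, r) = -6 + r
L = 2094 (L = -2 + 2096 = 2094)
D = 12856/145 (D = 2094/30 + 547/(-6 + 35) = 2094*(1/30) + 547/29 = 349/5 + 547*(1/29) = 349/5 + 547/29 = 12856/145 ≈ 88.662)
√(((-5 + 5)²*(7 + 8))*(-7) + D) = √(((-5 + 5)²*(7 + 8))*(-7) + 12856/145) = √((0²*15)*(-7) + 12856/145) = √((0*15)*(-7) + 12856/145) = √(0*(-7) + 12856/145) = √(0 + 12856/145) = √(12856/145) = 2*√466030/145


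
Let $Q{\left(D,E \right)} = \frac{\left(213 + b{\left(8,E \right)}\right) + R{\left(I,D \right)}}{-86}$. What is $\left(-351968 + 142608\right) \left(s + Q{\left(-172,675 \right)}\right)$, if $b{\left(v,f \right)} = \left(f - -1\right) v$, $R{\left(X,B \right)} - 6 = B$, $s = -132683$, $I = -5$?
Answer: $\frac{1195047083240}{43} \approx 2.7792 \cdot 10^{10}$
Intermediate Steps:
$R{\left(X,B \right)} = 6 + B$
$b{\left(v,f \right)} = v \left(1 + f\right)$ ($b{\left(v,f \right)} = \left(f + 1\right) v = \left(1 + f\right) v = v \left(1 + f\right)$)
$Q{\left(D,E \right)} = - \frac{227}{86} - \frac{4 E}{43} - \frac{D}{86}$ ($Q{\left(D,E \right)} = \frac{\left(213 + 8 \left(1 + E\right)\right) + \left(6 + D\right)}{-86} = \left(\left(213 + \left(8 + 8 E\right)\right) + \left(6 + D\right)\right) \left(- \frac{1}{86}\right) = \left(\left(221 + 8 E\right) + \left(6 + D\right)\right) \left(- \frac{1}{86}\right) = \left(227 + D + 8 E\right) \left(- \frac{1}{86}\right) = - \frac{227}{86} - \frac{4 E}{43} - \frac{D}{86}$)
$\left(-351968 + 142608\right) \left(s + Q{\left(-172,675 \right)}\right) = \left(-351968 + 142608\right) \left(-132683 - \frac{5455}{86}\right) = - 209360 \left(-132683 - \frac{5455}{86}\right) = \left(-209360\right) \left(- \frac{11416193}{86}\right) = \frac{1195047083240}{43}$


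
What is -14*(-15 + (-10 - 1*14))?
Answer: 546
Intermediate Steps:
-14*(-15 + (-10 - 1*14)) = -14*(-15 + (-10 - 14)) = -14*(-15 - 24) = -14*(-39) = 546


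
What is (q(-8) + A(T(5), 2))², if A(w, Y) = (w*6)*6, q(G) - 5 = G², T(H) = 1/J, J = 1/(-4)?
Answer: 5625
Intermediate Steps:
J = -¼ ≈ -0.25000
T(H) = -4 (T(H) = 1/(-¼) = -4)
q(G) = 5 + G²
A(w, Y) = 36*w (A(w, Y) = (6*w)*6 = 36*w)
(q(-8) + A(T(5), 2))² = ((5 + (-8)²) + 36*(-4))² = ((5 + 64) - 144)² = (69 - 144)² = (-75)² = 5625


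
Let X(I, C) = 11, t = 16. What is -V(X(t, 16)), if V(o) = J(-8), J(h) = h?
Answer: 8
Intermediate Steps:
V(o) = -8
-V(X(t, 16)) = -1*(-8) = 8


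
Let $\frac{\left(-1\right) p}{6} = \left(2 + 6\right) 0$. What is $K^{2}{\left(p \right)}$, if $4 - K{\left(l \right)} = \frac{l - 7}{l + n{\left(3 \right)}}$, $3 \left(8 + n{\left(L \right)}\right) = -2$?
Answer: $\frac{6889}{676} \approx 10.191$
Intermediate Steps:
$n{\left(L \right)} = - \frac{26}{3}$ ($n{\left(L \right)} = -8 + \frac{1}{3} \left(-2\right) = -8 - \frac{2}{3} = - \frac{26}{3}$)
$p = 0$ ($p = - 6 \left(2 + 6\right) 0 = - 6 \cdot 8 \cdot 0 = \left(-6\right) 0 = 0$)
$K{\left(l \right)} = 4 - \frac{-7 + l}{- \frac{26}{3} + l}$ ($K{\left(l \right)} = 4 - \frac{l - 7}{l - \frac{26}{3}} = 4 - \frac{-7 + l}{- \frac{26}{3} + l}$)
$K^{2}{\left(p \right)} = \left(\frac{-83 + 9 \cdot 0}{-26 + 3 \cdot 0}\right)^{2} = \left(\frac{-83 + 0}{-26 + 0}\right)^{2} = \left(\frac{1}{-26} \left(-83\right)\right)^{2} = \left(\left(- \frac{1}{26}\right) \left(-83\right)\right)^{2} = \left(\frac{83}{26}\right)^{2} = \frac{6889}{676}$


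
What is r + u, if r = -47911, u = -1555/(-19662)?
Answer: -942024527/19662 ≈ -47911.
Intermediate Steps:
u = 1555/19662 (u = -1555*(-1/19662) = 1555/19662 ≈ 0.079087)
r + u = -47911 + 1555/19662 = -942024527/19662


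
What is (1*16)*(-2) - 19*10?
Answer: -222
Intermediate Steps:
(1*16)*(-2) - 19*10 = 16*(-2) - 190 = -32 - 190 = -222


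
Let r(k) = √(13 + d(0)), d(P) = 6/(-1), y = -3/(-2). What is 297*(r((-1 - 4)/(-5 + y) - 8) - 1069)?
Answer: -317493 + 297*√7 ≈ -3.1671e+5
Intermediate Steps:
y = 3/2 (y = -3*(-½) = 3/2 ≈ 1.5000)
d(P) = -6 (d(P) = 6*(-1) = -6)
r(k) = √7 (r(k) = √(13 - 6) = √7)
297*(r((-1 - 4)/(-5 + y) - 8) - 1069) = 297*(√7 - 1069) = 297*(-1069 + √7) = -317493 + 297*√7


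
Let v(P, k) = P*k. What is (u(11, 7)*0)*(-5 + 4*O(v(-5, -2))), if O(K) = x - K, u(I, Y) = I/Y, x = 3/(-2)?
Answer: 0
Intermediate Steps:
x = -3/2 (x = 3*(-½) = -3/2 ≈ -1.5000)
O(K) = -3/2 - K
(u(11, 7)*0)*(-5 + 4*O(v(-5, -2))) = ((11/7)*0)*(-5 + 4*(-3/2 - (-5)*(-2))) = ((11*(⅐))*0)*(-5 + 4*(-3/2 - 1*10)) = ((11/7)*0)*(-5 + 4*(-3/2 - 10)) = 0*(-5 + 4*(-23/2)) = 0*(-5 - 46) = 0*(-51) = 0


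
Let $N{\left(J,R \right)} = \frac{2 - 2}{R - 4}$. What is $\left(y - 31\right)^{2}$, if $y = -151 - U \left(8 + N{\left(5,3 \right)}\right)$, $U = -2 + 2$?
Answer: $33124$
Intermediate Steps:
$N{\left(J,R \right)} = 0$ ($N{\left(J,R \right)} = \frac{0}{-4 + R} = 0$)
$U = 0$
$y = -151$ ($y = -151 - 0 \left(8 + 0\right) = -151 - 0 \cdot 8 = -151 - 0 = -151 + 0 = -151$)
$\left(y - 31\right)^{2} = \left(-151 - 31\right)^{2} = \left(-182\right)^{2} = 33124$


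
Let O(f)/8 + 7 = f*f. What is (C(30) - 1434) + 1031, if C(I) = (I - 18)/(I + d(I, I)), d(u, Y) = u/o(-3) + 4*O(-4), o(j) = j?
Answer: -31028/77 ≈ -402.96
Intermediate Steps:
O(f) = -56 + 8*f² (O(f) = -56 + 8*(f*f) = -56 + 8*f²)
d(u, Y) = 288 - u/3 (d(u, Y) = u/(-3) + 4*(-56 + 8*(-4)²) = u*(-⅓) + 4*(-56 + 8*16) = -u/3 + 4*(-56 + 128) = -u/3 + 4*72 = -u/3 + 288 = 288 - u/3)
C(I) = (-18 + I)/(288 + 2*I/3) (C(I) = (I - 18)/(I + (288 - I/3)) = (-18 + I)/(288 + 2*I/3))
(C(30) - 1434) + 1031 = (3*(-18 + 30)/(2*(432 + 30)) - 1434) + 1031 = ((3/2)*12/462 - 1434) + 1031 = ((3/2)*(1/462)*12 - 1434) + 1031 = (3/77 - 1434) + 1031 = -110415/77 + 1031 = -31028/77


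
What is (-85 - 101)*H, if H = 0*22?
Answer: 0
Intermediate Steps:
H = 0
(-85 - 101)*H = (-85 - 101)*0 = -186*0 = 0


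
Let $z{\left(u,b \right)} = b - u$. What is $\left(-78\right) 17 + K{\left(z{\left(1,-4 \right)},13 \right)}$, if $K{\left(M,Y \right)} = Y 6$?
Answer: $-1248$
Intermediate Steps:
$K{\left(M,Y \right)} = 6 Y$
$\left(-78\right) 17 + K{\left(z{\left(1,-4 \right)},13 \right)} = \left(-78\right) 17 + 6 \cdot 13 = -1326 + 78 = -1248$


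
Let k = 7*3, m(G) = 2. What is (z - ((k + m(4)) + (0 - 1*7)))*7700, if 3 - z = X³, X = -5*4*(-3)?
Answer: -1663300100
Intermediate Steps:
k = 21
X = 60 (X = -20*(-3) = 60)
z = -215997 (z = 3 - 1*60³ = 3 - 1*216000 = 3 - 216000 = -215997)
(z - ((k + m(4)) + (0 - 1*7)))*7700 = (-215997 - ((21 + 2) + (0 - 1*7)))*7700 = (-215997 - (23 + (0 - 7)))*7700 = (-215997 - (23 - 7))*7700 = (-215997 - 1*16)*7700 = (-215997 - 16)*7700 = -216013*7700 = -1663300100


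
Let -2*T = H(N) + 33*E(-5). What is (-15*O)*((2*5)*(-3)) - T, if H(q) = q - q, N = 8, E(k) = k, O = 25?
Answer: 22335/2 ≈ 11168.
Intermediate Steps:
H(q) = 0
T = 165/2 (T = -(0 + 33*(-5))/2 = -(0 - 165)/2 = -½*(-165) = 165/2 ≈ 82.500)
(-15*O)*((2*5)*(-3)) - T = (-15*25)*((2*5)*(-3)) - 1*165/2 = -3750*(-3) - 165/2 = -375*(-30) - 165/2 = 11250 - 165/2 = 22335/2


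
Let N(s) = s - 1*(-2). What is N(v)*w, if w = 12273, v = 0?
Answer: 24546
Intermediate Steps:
N(s) = 2 + s (N(s) = s + 2 = 2 + s)
N(v)*w = (2 + 0)*12273 = 2*12273 = 24546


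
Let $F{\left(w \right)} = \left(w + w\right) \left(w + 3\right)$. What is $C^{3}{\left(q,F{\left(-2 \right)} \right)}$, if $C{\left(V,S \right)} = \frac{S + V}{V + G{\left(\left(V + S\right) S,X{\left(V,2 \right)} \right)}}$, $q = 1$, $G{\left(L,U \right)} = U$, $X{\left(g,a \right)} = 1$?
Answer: $- \frac{27}{8} \approx -3.375$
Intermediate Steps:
$F{\left(w \right)} = 2 w \left(3 + w\right)$
$C{\left(V,S \right)} = \frac{S + V}{1 + V}$ ($C{\left(V,S \right)} = \frac{S + V}{V + 1} = \frac{S + V}{1 + V}$)
$C^{3}{\left(q,F{\left(-2 \right)} \right)} = \left(\frac{2 \left(-2\right) \left(3 - 2\right) + 1}{1 + 1}\right)^{3} = \left(\frac{2 \left(-2\right) 1 + 1}{2}\right)^{3} = \left(\frac{-4 + 1}{2}\right)^{3} = \left(\frac{1}{2} \left(-3\right)\right)^{3} = \left(- \frac{3}{2}\right)^{3} = - \frac{27}{8}$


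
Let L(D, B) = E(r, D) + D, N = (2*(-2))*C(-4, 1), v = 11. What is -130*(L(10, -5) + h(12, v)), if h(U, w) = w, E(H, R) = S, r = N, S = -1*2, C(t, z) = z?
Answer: -2470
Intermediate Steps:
S = -2
N = -4 (N = (2*(-2))*1 = -4*1 = -4)
r = -4
E(H, R) = -2
L(D, B) = -2 + D
-130*(L(10, -5) + h(12, v)) = -130*((-2 + 10) + 11) = -130*(8 + 11) = -130*19 = -2470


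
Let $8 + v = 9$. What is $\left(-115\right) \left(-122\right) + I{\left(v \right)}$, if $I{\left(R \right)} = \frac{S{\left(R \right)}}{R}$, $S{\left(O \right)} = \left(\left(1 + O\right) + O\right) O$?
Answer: $14033$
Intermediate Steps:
$v = 1$ ($v = -8 + 9 = 1$)
$S{\left(O \right)} = O \left(1 + 2 O\right)$ ($S{\left(O \right)} = \left(1 + 2 O\right) O = O \left(1 + 2 O\right)$)
$I{\left(R \right)} = 1 + 2 R$ ($I{\left(R \right)} = \frac{R \left(1 + 2 R\right)}{R} = 1 + 2 R$)
$\left(-115\right) \left(-122\right) + I{\left(v \right)} = \left(-115\right) \left(-122\right) + \left(1 + 2 \cdot 1\right) = 14030 + \left(1 + 2\right) = 14030 + 3 = 14033$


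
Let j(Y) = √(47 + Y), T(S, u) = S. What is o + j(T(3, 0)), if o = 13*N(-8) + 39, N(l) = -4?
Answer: -13 + 5*√2 ≈ -5.9289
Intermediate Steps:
o = -13 (o = 13*(-4) + 39 = -52 + 39 = -13)
o + j(T(3, 0)) = -13 + √(47 + 3) = -13 + √50 = -13 + 5*√2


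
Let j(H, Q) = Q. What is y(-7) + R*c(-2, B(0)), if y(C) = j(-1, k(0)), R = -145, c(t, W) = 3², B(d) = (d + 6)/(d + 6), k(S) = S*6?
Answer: -1305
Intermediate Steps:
k(S) = 6*S
B(d) = 1 (B(d) = (6 + d)/(6 + d) = 1)
c(t, W) = 9
y(C) = 0 (y(C) = 6*0 = 0)
y(-7) + R*c(-2, B(0)) = 0 - 145*9 = 0 - 1305 = -1305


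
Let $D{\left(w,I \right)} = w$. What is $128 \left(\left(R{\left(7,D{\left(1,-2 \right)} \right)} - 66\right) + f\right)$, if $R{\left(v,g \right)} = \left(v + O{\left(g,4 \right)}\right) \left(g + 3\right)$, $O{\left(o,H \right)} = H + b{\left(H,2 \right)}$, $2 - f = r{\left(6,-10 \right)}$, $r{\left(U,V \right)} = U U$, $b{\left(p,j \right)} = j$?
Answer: $-6144$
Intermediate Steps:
$r{\left(U,V \right)} = U^{2}$
$f = -34$ ($f = 2 - 6^{2} = 2 - 36 = -34$)
$O{\left(o,H \right)} = 2 + H$ ($O{\left(o,H \right)} = H + 2 = 2 + H$)
$R{\left(v,g \right)} = \left(3 + g\right) \left(6 + v\right)$ ($R{\left(v,g \right)} = \left(v + \left(2 + 4\right)\right) \left(g + 3\right) = \left(v + 6\right) \left(3 + g\right) = \left(6 + v\right) \left(3 + g\right) = \left(3 + g\right) \left(6 + v\right)$)
$128 \left(\left(R{\left(7,D{\left(1,-2 \right)} \right)} - 66\right) + f\right) = 128 \left(\left(\left(18 + 3 \cdot 7 + 6 \cdot 1 + 1 \cdot 7\right) - 66\right) - 34\right) = 128 \left(\left(\left(18 + 21 + 6 + 7\right) - 66\right) - 34\right) = 128 \left(\left(52 - 66\right) - 34\right) = 128 \left(-14 - 34\right) = 128 \left(-48\right) = -6144$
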